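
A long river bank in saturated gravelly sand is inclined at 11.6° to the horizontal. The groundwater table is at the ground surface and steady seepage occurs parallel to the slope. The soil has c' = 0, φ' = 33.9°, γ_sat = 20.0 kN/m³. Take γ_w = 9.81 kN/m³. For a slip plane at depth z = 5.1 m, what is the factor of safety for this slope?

With seepage parallel to the slope and the water table at the surface, the effective normal stress on the slip plane uses the buoyant unit weight γ' = γ_sat − γ_w while the driving shear stress uses γ_sat:
FS = [c' + γ' z cos²β tanφ'] / [γ_sat z sinβ cosβ]
(For c' = 0 this reduces to FS = (γ'/γ_sat)·tanφ'/tanβ.)
γ' = 20.0 − 9.81 = 10.19 kN/m³
Numerator = 0.0 + 10.19·5.1·cos²11.6°·tan33.9° = 0.0 + 10.19·5.1·0.9596·0.6720 = 33.510 kPa
Denominator = 20.0·5.1·sin11.6°·cos11.6° = 20.0·5.1·0.2011·0.9796 = 20.091 kPa
FS = 33.510 / 20.091 = 1.668

FS = 1.67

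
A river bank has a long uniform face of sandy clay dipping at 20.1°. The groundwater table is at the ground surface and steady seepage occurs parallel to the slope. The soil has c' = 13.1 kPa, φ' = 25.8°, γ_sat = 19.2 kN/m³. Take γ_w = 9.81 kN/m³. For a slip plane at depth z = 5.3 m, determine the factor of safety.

FS = 1.04

With seepage parallel to the slope and the water table at the surface, the effective normal stress on the slip plane uses the buoyant unit weight γ' = γ_sat − γ_w while the driving shear stress uses γ_sat:
FS = [c' + γ' z cos²β tanφ'] / [γ_sat z sinβ cosβ]
γ' = 19.2 − 9.81 = 9.39 kN/m³
Numerator = 13.1 + 9.39·5.3·cos²20.1°·tan25.8° = 13.1 + 9.39·5.3·0.8819·0.4834 = 34.317 kPa
Denominator = 19.2·5.3·sin20.1°·cos20.1° = 19.2·5.3·0.3437·0.9391 = 32.841 kPa
FS = 34.317 / 32.841 = 1.045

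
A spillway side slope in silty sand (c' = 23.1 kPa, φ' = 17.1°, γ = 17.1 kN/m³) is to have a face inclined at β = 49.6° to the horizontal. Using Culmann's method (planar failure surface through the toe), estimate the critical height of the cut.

Culmann's analysis gives the critical failure plane at α_cr = (β + φ')/2 = (49.6 + 17.1)/2 = 33.4°, and the critical height
H_c = (4c'/γ) · sinβ cosφ' / [1 − cos(β − φ')]
    = (4·23.1/17.1) · sin49.6°·cos17.1° / [1 − cos(32.5°)]
    = 5.404 · 0.7615·0.9558 / [1 − 0.8434]
    = 5.404 · 0.7279 / 0.1566
    = 25.11 m

H_c = 25.11 m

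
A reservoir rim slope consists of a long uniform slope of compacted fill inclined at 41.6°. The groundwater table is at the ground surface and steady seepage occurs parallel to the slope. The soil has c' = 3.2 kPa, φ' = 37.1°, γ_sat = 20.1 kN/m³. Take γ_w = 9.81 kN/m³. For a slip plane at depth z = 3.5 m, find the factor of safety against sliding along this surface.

With seepage parallel to the slope and the water table at the surface, the effective normal stress on the slip plane uses the buoyant unit weight γ' = γ_sat − γ_w while the driving shear stress uses γ_sat:
FS = [c' + γ' z cos²β tanφ'] / [γ_sat z sinβ cosβ]
γ' = 20.1 − 9.81 = 10.29 kN/m³
Numerator = 3.2 + 10.29·3.5·cos²41.6°·tan37.1° = 3.2 + 10.29·3.5·0.5592·0.7563 = 18.432 kPa
Denominator = 20.1·3.5·sin41.6°·cos41.6° = 20.1·3.5·0.6639·0.7478 = 34.928 kPa
FS = 18.432 / 34.928 = 0.528

FS = 0.53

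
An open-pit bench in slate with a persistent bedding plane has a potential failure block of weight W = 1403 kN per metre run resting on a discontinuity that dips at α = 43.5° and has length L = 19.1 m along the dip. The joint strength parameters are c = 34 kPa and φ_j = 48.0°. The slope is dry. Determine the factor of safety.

FS = 1.84

Resolving the block weight along and normal to the plane and applying the Mohr–Coulomb strength on the joint:
N' = W cosα = 1403·cos43.5° = 1017.7 kN/m
Driving force T = W sinα = 1403·sin43.5° = 965.8 kN/m
Resisting force R = c·L + N'·tanφ_j = 34·19.1 + 1017.7·tan48.0° = 649.4 + 1130.3 = 1779.7 kN/m
FS = R / T = 1779.7 / 965.8 = 1.843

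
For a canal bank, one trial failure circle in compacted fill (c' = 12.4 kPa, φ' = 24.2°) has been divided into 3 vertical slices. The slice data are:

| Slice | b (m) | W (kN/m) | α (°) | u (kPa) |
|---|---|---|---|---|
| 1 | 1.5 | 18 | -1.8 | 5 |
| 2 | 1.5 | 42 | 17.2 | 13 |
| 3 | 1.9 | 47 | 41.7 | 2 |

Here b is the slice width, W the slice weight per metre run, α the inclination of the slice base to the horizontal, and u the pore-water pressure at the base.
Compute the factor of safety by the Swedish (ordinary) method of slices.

FS = 2.24

Ordinary method of slices: FS = Σ[c'·Δl_i + (W_i cosα_i − u_i·Δl_i)·tanφ'] / Σ W_i sinα_i, with Δl_i = b_i / cosα_i.
Slice 1: Δl = 1.5/cos(-1.8°) = 1.501 m; N'_1 = 18·cos(-1.8°) − 5·1.501 = 10.5; c'Δl = 18.61; W sinα = -0.6
Slice 2: Δl = 1.5/cos17.2° = 1.570 m; N'_2 = 42·cos17.2° − 13·1.570 = 19.7; c'Δl = 19.47; W sinα = 12.4
Slice 3: Δl = 1.9/cos41.7° = 2.545 m; N'_3 = 47·cos41.7° − 2·2.545 = 30.0; c'Δl = 31.55; W sinα = 31.3
Σc'Δl = 69.6 kN/m; ΣN' = 60.2 kN/m; ΣW sinα = 43.1 kN/m
Resisting = 69.6 + 60.2·tan24.2° = 69.6 + 27.1 = 96.7 kN/m
FS = 96.7 / 43.1 = 2.242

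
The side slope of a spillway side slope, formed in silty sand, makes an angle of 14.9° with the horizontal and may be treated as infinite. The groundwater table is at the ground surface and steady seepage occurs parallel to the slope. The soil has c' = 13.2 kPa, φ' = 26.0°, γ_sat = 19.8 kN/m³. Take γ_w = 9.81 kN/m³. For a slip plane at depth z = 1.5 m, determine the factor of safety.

With seepage parallel to the slope and the water table at the surface, the effective normal stress on the slip plane uses the buoyant unit weight γ' = γ_sat − γ_w while the driving shear stress uses γ_sat:
FS = [c' + γ' z cos²β tanφ'] / [γ_sat z sinβ cosβ]
γ' = 19.8 − 9.81 = 9.99 kN/m³
Numerator = 13.2 + 9.99·1.5·cos²14.9°·tan26.0° = 13.2 + 9.99·1.5·0.9339·0.4877 = 20.025 kPa
Denominator = 19.8·1.5·sin14.9°·cos14.9° = 19.8·1.5·0.2571·0.9664 = 7.380 kPa
FS = 20.025 / 7.380 = 2.713

FS = 2.71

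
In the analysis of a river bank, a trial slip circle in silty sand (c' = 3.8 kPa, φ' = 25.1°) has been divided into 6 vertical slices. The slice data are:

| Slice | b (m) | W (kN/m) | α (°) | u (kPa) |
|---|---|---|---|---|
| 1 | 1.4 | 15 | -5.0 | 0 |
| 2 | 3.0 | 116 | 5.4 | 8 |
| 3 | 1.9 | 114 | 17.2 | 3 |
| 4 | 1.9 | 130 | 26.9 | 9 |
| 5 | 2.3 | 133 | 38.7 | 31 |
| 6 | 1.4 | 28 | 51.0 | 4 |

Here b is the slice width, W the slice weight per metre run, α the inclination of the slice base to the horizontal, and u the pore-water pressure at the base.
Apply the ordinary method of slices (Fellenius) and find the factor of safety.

Ordinary method of slices: FS = Σ[c'·Δl_i + (W_i cosα_i − u_i·Δl_i)·tanφ'] / Σ W_i sinα_i, with Δl_i = b_i / cosα_i.
Slice 1: Δl = 1.4/cos(-5.0°) = 1.405 m; N'_1 = 15·cos(-5.0°) − 0·1.405 = 14.9; c'Δl = 5.34; W sinα = -1.3
Slice 2: Δl = 3.0/cos5.4° = 3.013 m; N'_2 = 116·cos5.4° − 8·3.013 = 91.4; c'Δl = 11.45; W sinα = 10.9
Slice 3: Δl = 1.9/cos17.2° = 1.989 m; N'_3 = 114·cos17.2° − 3·1.989 = 102.9; c'Δl = 7.56; W sinα = 33.7
Slice 4: Δl = 1.9/cos26.9° = 2.131 m; N'_4 = 130·cos26.9° − 9·2.131 = 96.8; c'Δl = 8.10; W sinα = 58.8
Slice 5: Δl = 2.3/cos38.7° = 2.947 m; N'_5 = 133·cos38.7° − 31·2.947 = 12.4; c'Δl = 11.20; W sinα = 83.2
Slice 6: Δl = 1.4/cos51.0° = 2.225 m; N'_6 = 28·cos51.0° − 4·2.225 = 8.7; c'Δl = 8.45; W sinα = 21.8
Σc'Δl = 52.1 kN/m; ΣN' = 327.2 kN/m; ΣW sinα = 207.1 kN/m
Resisting = 52.1 + 327.2·tan25.1° = 52.1 + 153.3 = 205.4 kN/m
FS = 205.4 / 207.1 = 0.992

FS = 0.99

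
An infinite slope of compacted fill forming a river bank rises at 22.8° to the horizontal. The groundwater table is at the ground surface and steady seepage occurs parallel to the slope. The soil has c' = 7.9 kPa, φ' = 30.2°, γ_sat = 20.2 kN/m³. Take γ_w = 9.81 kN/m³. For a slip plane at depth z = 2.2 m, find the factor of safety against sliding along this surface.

With seepage parallel to the slope and the water table at the surface, the effective normal stress on the slip plane uses the buoyant unit weight γ' = γ_sat − γ_w while the driving shear stress uses γ_sat:
FS = [c' + γ' z cos²β tanφ'] / [γ_sat z sinβ cosβ]
γ' = 20.2 − 9.81 = 10.39 kN/m³
Numerator = 7.9 + 10.39·2.2·cos²22.8°·tan30.2° = 7.9 + 10.39·2.2·0.8498·0.5820 = 19.206 kPa
Denominator = 20.2·2.2·sin22.8°·cos22.8° = 20.2·2.2·0.3875·0.9219 = 15.876 kPa
FS = 19.206 / 15.876 = 1.210

FS = 1.21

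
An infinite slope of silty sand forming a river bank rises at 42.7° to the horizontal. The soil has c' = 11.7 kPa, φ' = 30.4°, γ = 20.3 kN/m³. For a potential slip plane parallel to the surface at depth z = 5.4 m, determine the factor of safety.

For an infinite slope with a slip plane parallel to the surface (no pore pressure): FS = [c' + γz cos²β tanφ'] / [γz sinβ cosβ].
γz = 20.3·5.4 = 109.62 kN/m²
Numerator = 11.7 + 109.62·cos²42.7°·tan30.4° = 11.7 + 109.62·0.5401·0.5867 = 46.436 kPa
Denominator = 109.62·sin42.7°·cos42.7° = 109.62·0.6782·0.7349 = 54.633 kPa
FS = 46.436 / 54.633 = 0.850

FS = 0.85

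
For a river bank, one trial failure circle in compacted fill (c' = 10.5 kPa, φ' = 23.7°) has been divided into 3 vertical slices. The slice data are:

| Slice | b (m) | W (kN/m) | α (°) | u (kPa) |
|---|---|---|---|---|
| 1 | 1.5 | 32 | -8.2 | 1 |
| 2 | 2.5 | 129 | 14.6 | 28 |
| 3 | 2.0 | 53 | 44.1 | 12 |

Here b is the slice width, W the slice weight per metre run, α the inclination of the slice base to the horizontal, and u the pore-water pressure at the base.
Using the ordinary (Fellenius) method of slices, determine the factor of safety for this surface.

Ordinary method of slices: FS = Σ[c'·Δl_i + (W_i cosα_i − u_i·Δl_i)·tanφ'] / Σ W_i sinα_i, with Δl_i = b_i / cosα_i.
Slice 1: Δl = 1.5/cos(-8.2°) = 1.515 m; N'_1 = 32·cos(-8.2°) − 1·1.515 = 30.2; c'Δl = 15.91; W sinα = -4.6
Slice 2: Δl = 2.5/cos14.6° = 2.583 m; N'_2 = 129·cos14.6° − 28·2.583 = 52.5; c'Δl = 27.13; W sinα = 32.5
Slice 3: Δl = 2.0/cos44.1° = 2.785 m; N'_3 = 53·cos44.1° − 12·2.785 = 4.6; c'Δl = 29.24; W sinα = 36.9
Σc'Δl = 72.3 kN/m; ΣN' = 87.3 kN/m; ΣW sinα = 64.8 kN/m
Resisting = 72.3 + 87.3·tan23.7° = 72.3 + 38.3 = 110.6 kN/m
FS = 110.6 / 64.8 = 1.706

FS = 1.71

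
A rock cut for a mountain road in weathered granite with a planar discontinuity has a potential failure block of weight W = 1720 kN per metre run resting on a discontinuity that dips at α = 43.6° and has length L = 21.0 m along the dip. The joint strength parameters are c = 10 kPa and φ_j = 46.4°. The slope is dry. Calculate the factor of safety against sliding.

Resolving the block weight along and normal to the plane and applying the Mohr–Coulomb strength on the joint:
N' = W cosα = 1720·cos43.6° = 1245.6 kN/m
Driving force T = W sinα = 1720·sin43.6° = 1186.1 kN/m
Resisting force R = c·L + N'·tanφ_j = 10·21.0 + 1245.6·tan46.4° = 210.0 + 1308.0 = 1518.0 kN/m
FS = R / T = 1518.0 / 1186.1 = 1.280

FS = 1.28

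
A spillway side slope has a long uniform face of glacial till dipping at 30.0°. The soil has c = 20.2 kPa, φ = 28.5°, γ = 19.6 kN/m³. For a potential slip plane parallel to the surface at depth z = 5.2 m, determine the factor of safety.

For an infinite slope with a slip plane parallel to the surface (no pore pressure): FS = [c + γz cos²β tanφ] / [γz sinβ cosβ].
γz = 19.6·5.2 = 101.92 kN/m²
Numerator = 20.2 + 101.92·cos²30.0°·tan28.5° = 20.2 + 101.92·0.7500·0.5430 = 61.704 kPa
Denominator = 101.92·sin30.0°·cos30.0° = 101.92·0.5000·0.8660 = 44.133 kPa
FS = 61.704 / 44.133 = 1.398

FS = 1.40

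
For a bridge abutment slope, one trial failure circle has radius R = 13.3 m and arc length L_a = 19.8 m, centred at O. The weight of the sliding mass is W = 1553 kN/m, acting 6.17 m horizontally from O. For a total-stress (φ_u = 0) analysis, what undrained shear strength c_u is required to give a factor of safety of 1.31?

c_u = 47.7 kPa

FS = c_u·L_a·R / (W·d), so c_u = FS·W·d / (L_a·R).
c_u = 1.31·1553·6.17 / (19.80·13.3) = 12552.4 / 263.34 = 47.67 kPa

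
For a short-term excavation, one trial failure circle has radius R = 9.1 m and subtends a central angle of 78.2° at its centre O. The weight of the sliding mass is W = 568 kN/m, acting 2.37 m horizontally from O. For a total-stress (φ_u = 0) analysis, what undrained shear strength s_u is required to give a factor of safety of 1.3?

FS = s_u·L_a·R / (W·d), so s_u = FS·W·d / (L_a·R).
Arc length L_a = R·θ = 9.1·(78.2°·π/180) = 9.1·1.3648 = 12.42 m
s_u = 1.3·568·2.37 / (12.42·9.1) = 1750.0 / 113.02 = 15.48 kPa

s_u = 15.5 kPa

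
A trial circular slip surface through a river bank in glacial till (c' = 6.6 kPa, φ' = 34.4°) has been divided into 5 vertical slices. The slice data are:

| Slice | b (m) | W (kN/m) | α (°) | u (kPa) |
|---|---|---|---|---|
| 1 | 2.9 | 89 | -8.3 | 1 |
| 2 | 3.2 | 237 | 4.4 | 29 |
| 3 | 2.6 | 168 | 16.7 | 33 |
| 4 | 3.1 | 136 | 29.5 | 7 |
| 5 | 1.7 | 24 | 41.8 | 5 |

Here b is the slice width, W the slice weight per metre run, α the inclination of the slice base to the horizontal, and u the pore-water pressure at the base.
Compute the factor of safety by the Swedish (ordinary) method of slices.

FS = 2.71

Ordinary method of slices: FS = Σ[c'·Δl_i + (W_i cosα_i − u_i·Δl_i)·tanφ'] / Σ W_i sinα_i, with Δl_i = b_i / cosα_i.
Slice 1: Δl = 2.9/cos(-8.3°) = 2.931 m; N'_1 = 89·cos(-8.3°) − 1·2.931 = 85.1; c'Δl = 19.34; W sinα = -12.8
Slice 2: Δl = 3.2/cos4.4° = 3.209 m; N'_2 = 237·cos4.4° − 29·3.209 = 143.2; c'Δl = 21.18; W sinα = 18.2
Slice 3: Δl = 2.6/cos16.7° = 2.714 m; N'_3 = 168·cos16.7° − 33·2.714 = 71.3; c'Δl = 17.92; W sinα = 48.3
Slice 4: Δl = 3.1/cos29.5° = 3.562 m; N'_4 = 136·cos29.5° − 7·3.562 = 93.4; c'Δl = 23.51; W sinα = 67.0
Slice 5: Δl = 1.7/cos41.8° = 2.280 m; N'_5 = 24·cos41.8° − 5·2.280 = 6.5; c'Δl = 15.05; W sinα = 16.0
Σc'Δl = 97.0 kN/m; ΣN' = 399.6 kN/m; ΣW sinα = 136.6 kN/m
Resisting = 97.0 + 399.6·tan34.4° = 97.0 + 273.6 = 370.6 kN/m
FS = 370.6 / 136.6 = 2.714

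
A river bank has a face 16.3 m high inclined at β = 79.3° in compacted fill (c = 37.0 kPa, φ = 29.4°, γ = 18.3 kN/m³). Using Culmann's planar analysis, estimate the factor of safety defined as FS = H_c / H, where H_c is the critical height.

H_c = (4c/γ) · sinβ cosφ / [1 − cos(β − φ)]
    = (4·37.0/18.3) · sin79.3°·cos29.4° / [1 − cos49.9°]
    = 8.087 · 0.8561 / 0.3559 = 19.45 m
FS = H_c / H = 19.45 / 16.3 = 1.194

FS = 1.19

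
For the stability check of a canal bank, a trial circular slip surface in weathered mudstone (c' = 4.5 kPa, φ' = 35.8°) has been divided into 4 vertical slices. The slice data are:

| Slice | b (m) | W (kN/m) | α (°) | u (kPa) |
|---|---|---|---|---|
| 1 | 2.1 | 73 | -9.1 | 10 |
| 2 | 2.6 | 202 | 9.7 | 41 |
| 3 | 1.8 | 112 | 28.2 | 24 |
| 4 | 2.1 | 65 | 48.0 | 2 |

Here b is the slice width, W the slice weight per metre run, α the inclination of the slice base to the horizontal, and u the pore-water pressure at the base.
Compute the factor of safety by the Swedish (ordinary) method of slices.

Ordinary method of slices: FS = Σ[c'·Δl_i + (W_i cosα_i − u_i·Δl_i)·tanφ'] / Σ W_i sinα_i, with Δl_i = b_i / cosα_i.
Slice 1: Δl = 2.1/cos(-9.1°) = 2.127 m; N'_1 = 73·cos(-9.1°) − 10·2.127 = 50.8; c'Δl = 9.57; W sinα = -11.5
Slice 2: Δl = 2.6/cos9.7° = 2.638 m; N'_2 = 202·cos9.7° − 41·2.638 = 91.0; c'Δl = 11.87; W sinα = 34.0
Slice 3: Δl = 1.8/cos28.2° = 2.042 m; N'_3 = 112·cos28.2° − 24·2.042 = 49.7; c'Δl = 9.19; W sinα = 52.9
Slice 4: Δl = 2.1/cos48.0° = 3.138 m; N'_4 = 65·cos48.0° − 2·3.138 = 37.2; c'Δl = 14.12; W sinα = 48.3
Σc'Δl = 44.8 kN/m; ΣN' = 228.7 kN/m; ΣW sinα = 123.7 kN/m
Resisting = 44.8 + 228.7·tan35.8° = 44.8 + 164.9 = 209.7 kN/m
FS = 209.7 / 123.7 = 1.695

FS = 1.69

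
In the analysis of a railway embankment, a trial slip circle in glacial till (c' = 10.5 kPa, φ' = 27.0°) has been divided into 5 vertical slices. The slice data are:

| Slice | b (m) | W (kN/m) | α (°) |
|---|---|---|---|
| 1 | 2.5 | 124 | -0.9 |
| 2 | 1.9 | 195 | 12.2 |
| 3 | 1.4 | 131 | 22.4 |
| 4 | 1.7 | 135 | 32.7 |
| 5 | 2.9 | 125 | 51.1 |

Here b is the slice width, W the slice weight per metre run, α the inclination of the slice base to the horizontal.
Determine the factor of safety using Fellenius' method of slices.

FS = 1.74

Ordinary method of slices: FS = Σ[c'·Δl_i + (W_i cosα_i)·tanφ'] / Σ W_i sinα_i, with Δl_i = b_i / cosα_i.
Slice 1: Δl = 2.5/cos(-0.9°) = 2.500 m; N'_1 = 124·cos(-0.9°) = 124.0; c'Δl = 26.25; W sinα = -1.9
Slice 2: Δl = 1.9/cos12.2° = 1.944 m; N'_2 = 195·cos12.2° = 190.6; c'Δl = 20.41; W sinα = 41.2
Slice 3: Δl = 1.4/cos22.4° = 1.514 m; N'_3 = 131·cos22.4° = 121.1; c'Δl = 15.90; W sinα = 49.9
Slice 4: Δl = 1.7/cos32.7° = 2.020 m; N'_4 = 135·cos32.7° = 113.6; c'Δl = 21.21; W sinα = 72.9
Slice 5: Δl = 2.9/cos51.1° = 4.618 m; N'_5 = 125·cos51.1° = 78.5; c'Δl = 48.49; W sinα = 97.3
Σc'Δl = 132.3 kN/m; ΣN' = 627.8 kN/m; ΣW sinα = 259.4 kN/m
Resisting = 132.3 + 627.8·tan27.0° = 132.3 + 319.9 = 452.1 kN/m
FS = 452.1 / 259.4 = 1.743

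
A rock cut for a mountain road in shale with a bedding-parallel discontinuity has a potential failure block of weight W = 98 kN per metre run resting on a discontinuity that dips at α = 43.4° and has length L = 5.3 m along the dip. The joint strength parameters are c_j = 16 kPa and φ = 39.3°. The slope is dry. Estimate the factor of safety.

FS = 2.12

Resolving the block weight along and normal to the plane and applying the Mohr–Coulomb strength on the joint:
N' = W cosα = 98·cos43.4° = 71.2 kN/m
Driving force T = W sinα = 98·sin43.4° = 67.3 kN/m
Resisting force R = c_j·L + N'·tanφ = 16·5.3 + 71.2·tan39.3° = 84.8 + 58.3 = 143.1 kN/m
FS = R / T = 143.1 / 67.3 = 2.125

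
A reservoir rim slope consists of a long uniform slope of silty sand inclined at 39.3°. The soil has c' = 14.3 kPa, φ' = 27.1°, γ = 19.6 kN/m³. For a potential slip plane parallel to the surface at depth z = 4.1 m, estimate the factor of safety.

For an infinite slope with a slip plane parallel to the surface (no pore pressure): FS = [c' + γz cos²β tanφ'] / [γz sinβ cosβ].
γz = 19.6·4.1 = 80.36 kN/m²
Numerator = 14.3 + 80.36·cos²39.3°·tan27.1° = 14.3 + 80.36·0.5988·0.5117 = 38.925 kPa
Denominator = 80.36·sin39.3°·cos39.3° = 80.36·0.6334·0.7738 = 39.387 kPa
FS = 38.925 / 39.387 = 0.988

FS = 0.99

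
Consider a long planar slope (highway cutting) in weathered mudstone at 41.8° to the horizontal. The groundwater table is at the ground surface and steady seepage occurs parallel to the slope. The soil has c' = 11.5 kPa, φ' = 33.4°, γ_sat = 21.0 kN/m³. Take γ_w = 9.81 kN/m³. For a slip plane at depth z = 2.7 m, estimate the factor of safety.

With seepage parallel to the slope and the water table at the surface, the effective normal stress on the slip plane uses the buoyant unit weight γ' = γ_sat − γ_w while the driving shear stress uses γ_sat:
FS = [c' + γ' z cos²β tanφ'] / [γ_sat z sinβ cosβ]
γ' = 21.0 − 9.81 = 11.19 kN/m³
Numerator = 11.5 + 11.19·2.7·cos²41.8°·tan33.4° = 11.5 + 11.19·2.7·0.5557·0.6594 = 22.571 kPa
Denominator = 21.0·2.7·sin41.8°·cos41.8° = 21.0·2.7·0.6665·0.7455 = 28.173 kPa
FS = 22.571 / 28.173 = 0.801

FS = 0.80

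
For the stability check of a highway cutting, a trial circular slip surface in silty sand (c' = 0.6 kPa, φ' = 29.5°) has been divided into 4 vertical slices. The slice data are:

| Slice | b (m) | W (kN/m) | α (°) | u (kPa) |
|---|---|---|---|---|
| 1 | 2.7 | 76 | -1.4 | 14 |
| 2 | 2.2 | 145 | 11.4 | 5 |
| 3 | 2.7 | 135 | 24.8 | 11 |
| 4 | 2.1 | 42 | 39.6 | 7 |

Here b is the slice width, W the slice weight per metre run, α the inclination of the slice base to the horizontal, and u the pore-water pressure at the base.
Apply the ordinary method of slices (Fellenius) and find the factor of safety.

Ordinary method of slices: FS = Σ[c'·Δl_i + (W_i cosα_i − u_i·Δl_i)·tanφ'] / Σ W_i sinα_i, with Δl_i = b_i / cosα_i.
Slice 1: Δl = 2.7/cos(-1.4°) = 2.701 m; N'_1 = 76·cos(-1.4°) − 14·2.701 = 38.2; c'Δl = 1.62; W sinα = -1.9
Slice 2: Δl = 2.2/cos11.4° = 2.244 m; N'_2 = 145·cos11.4° − 5·2.244 = 130.9; c'Δl = 1.35; W sinα = 28.7
Slice 3: Δl = 2.7/cos24.8° = 2.974 m; N'_3 = 135·cos24.8° − 11·2.974 = 89.8; c'Δl = 1.78; W sinα = 56.6
Slice 4: Δl = 2.1/cos39.6° = 2.725 m; N'_4 = 42·cos39.6° − 7·2.725 = 13.3; c'Δl = 1.64; W sinα = 26.8
Σc'Δl = 6.4 kN/m; ΣN' = 272.2 kN/m; ΣW sinα = 110.2 kN/m
Resisting = 6.4 + 272.2·tan29.5° = 6.4 + 154.0 = 160.4 kN/m
FS = 160.4 / 110.2 = 1.455

FS = 1.46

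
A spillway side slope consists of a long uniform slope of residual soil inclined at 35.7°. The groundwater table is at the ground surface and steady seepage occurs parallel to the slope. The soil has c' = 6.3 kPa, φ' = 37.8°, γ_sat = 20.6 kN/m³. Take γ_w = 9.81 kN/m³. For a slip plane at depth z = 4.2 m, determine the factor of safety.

With seepage parallel to the slope and the water table at the surface, the effective normal stress on the slip plane uses the buoyant unit weight γ' = γ_sat − γ_w while the driving shear stress uses γ_sat:
FS = [c' + γ' z cos²β tanφ'] / [γ_sat z sinβ cosβ]
γ' = 20.6 − 9.81 = 10.79 kN/m³
Numerator = 6.3 + 10.79·4.2·cos²35.7°·tan37.8° = 6.3 + 10.79·4.2·0.6595·0.7757 = 29.482 kPa
Denominator = 20.6·4.2·sin35.7°·cos35.7° = 20.6·4.2·0.5835·0.8121 = 41.000 kPa
FS = 29.482 / 41.000 = 0.719

FS = 0.72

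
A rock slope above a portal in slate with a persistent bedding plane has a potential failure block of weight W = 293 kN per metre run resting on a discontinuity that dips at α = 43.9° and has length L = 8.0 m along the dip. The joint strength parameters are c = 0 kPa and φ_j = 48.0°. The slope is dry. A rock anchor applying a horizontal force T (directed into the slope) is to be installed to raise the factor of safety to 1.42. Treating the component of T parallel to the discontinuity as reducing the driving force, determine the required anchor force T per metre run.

T = 30 kN/m

Resolving forces along and normal to the sliding plane, with the horizontal anchor force T adding T·sinα to the effective normal force and T·cosα acting up the plane against the driving force:
FS = [cL + (W cosα + T sinα) tanφ_j] / [W sinα − T cosα]
Without the anchor: N' = 211.1 kN/m, driving T_d = 203.2 kN/m, resisting R = 0·8.0 + 211.1·tan48.0° = 234.5 kN/m, FS = 1.15.
Setting FS = 1.42 and solving for T:
1.42·(203.2 − T cos43.9°) = 234.5 + T sin43.9°·tan48.0°
T·(sin43.9°·tan48.0° + 1.42·cos43.9°) = 1.42·203.2 − 234.5
T·(0.6934·1.1106 + 1.42·0.7206) = 288.5 − 234.5 = 54.0
T·1.7933 = 54.0
T = 30.1 kN/m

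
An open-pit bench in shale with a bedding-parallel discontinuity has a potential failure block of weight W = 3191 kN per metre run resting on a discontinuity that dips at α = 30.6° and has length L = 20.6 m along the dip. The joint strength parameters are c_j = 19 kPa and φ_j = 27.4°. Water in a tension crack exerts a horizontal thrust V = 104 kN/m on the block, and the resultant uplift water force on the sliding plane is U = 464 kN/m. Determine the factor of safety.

Resolving the block weight along and normal to the plane and applying the Mohr–Coulomb strength on the joint:
N' = W cosα − U − V sinα = 3191·cos30.6° − 464 − 104·sin30.6° = 2229.7 kN/m
Driving force T = W sinα + V cosα = 3191·sin30.6° + 104·cos30.6° = 1713.9 kN/m
Resisting force R = c_j·L + N'·tanφ_j = 19·20.6 + 2229.7·tan27.4° = 391.4 + 1155.8 = 1547.2 kN/m
FS = R / T = 1547.2 / 1713.9 = 0.903

FS = 0.90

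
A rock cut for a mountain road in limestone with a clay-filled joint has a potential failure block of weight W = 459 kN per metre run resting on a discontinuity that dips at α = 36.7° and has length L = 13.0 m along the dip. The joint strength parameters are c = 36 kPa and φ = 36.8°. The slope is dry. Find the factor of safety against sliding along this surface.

Resolving the block weight along and normal to the plane and applying the Mohr–Coulomb strength on the joint:
N' = W cosα = 459·cos36.7° = 368.0 kN/m
Driving force T = W sinα = 459·sin36.7° = 274.3 kN/m
Resisting force R = c·L + N'·tanφ = 36·13.0 + 368.0·tan36.8° = 468.0 + 275.3 = 743.3 kN/m
FS = R / T = 743.3 / 274.3 = 2.710

FS = 2.71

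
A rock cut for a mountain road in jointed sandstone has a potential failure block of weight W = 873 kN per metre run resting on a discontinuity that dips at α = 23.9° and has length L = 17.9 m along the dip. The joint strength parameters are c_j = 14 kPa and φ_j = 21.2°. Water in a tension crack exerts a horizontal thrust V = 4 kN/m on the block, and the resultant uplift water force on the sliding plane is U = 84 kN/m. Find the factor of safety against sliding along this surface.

Resolving the block weight along and normal to the plane and applying the Mohr–Coulomb strength on the joint:
N' = W cosα − U − V sinα = 873·cos23.9° − 84 − 4·sin23.9° = 712.5 kN/m
Driving force T = W sinα + V cosα = 873·sin23.9° + 4·cos23.9° = 357.3 kN/m
Resisting force R = c_j·L + N'·tanφ_j = 14·17.9 + 712.5·tan21.2° = 250.6 + 276.4 = 527.0 kN/m
FS = R / T = 527.0 / 357.3 = 1.475

FS = 1.47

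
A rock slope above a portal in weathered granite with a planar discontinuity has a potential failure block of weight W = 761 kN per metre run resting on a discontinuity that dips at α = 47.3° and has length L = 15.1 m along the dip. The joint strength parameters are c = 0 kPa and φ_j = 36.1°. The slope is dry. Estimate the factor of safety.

FS = 0.67

Resolving the block weight along and normal to the plane and applying the Mohr–Coulomb strength on the joint:
N' = W cosα = 761·cos47.3° = 516.1 kN/m
Driving force T = W sinα = 761·sin47.3° = 559.3 kN/m
Resisting force R = c·L + N'·tanφ_j = 0·15.1 + 516.1·tan36.1° = 0.0 + 376.3 = 376.3 kN/m
FS = R / T = 376.3 / 559.3 = 0.673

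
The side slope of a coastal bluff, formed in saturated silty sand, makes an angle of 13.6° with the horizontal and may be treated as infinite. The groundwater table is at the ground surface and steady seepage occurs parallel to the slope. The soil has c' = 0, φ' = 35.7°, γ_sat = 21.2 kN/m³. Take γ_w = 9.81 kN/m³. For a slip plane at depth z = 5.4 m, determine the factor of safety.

With seepage parallel to the slope and the water table at the surface, the effective normal stress on the slip plane uses the buoyant unit weight γ' = γ_sat − γ_w while the driving shear stress uses γ_sat:
FS = [c' + γ' z cos²β tanφ'] / [γ_sat z sinβ cosβ]
(For c' = 0 this reduces to FS = (γ'/γ_sat)·tanφ'/tanβ.)
γ' = 21.2 − 9.81 = 11.39 kN/m³
Numerator = 0.0 + 11.39·5.4·cos²13.6°·tan35.7° = 0.0 + 11.39·5.4·0.9447·0.7186 = 41.753 kPa
Denominator = 21.2·5.4·sin13.6°·cos13.6° = 21.2·5.4·0.2351·0.9720 = 26.164 kPa
FS = 41.753 / 26.164 = 1.596

FS = 1.60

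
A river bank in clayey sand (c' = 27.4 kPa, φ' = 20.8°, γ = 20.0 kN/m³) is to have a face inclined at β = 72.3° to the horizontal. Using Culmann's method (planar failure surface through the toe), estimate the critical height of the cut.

H_c = 12.93 m

Culmann's analysis gives the critical failure plane at α_cr = (β + φ')/2 = (72.3 + 20.8)/2 = 46.5°, and the critical height
H_c = (4c'/γ) · sinβ cosφ' / [1 − cos(β − φ')]
    = (4·27.4/20.0) · sin72.3°·cos20.8° / [1 − cos(51.5°)]
    = 5.480 · 0.9527·0.9348 / [1 − 0.6225]
    = 5.480 · 0.8906 / 0.3775
    = 12.93 m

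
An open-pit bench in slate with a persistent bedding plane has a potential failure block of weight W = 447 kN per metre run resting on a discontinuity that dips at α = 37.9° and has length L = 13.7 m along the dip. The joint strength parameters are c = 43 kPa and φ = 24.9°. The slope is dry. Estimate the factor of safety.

FS = 2.74

Resolving the block weight along and normal to the plane and applying the Mohr–Coulomb strength on the joint:
N' = W cosα = 447·cos37.9° = 352.7 kN/m
Driving force T = W sinα = 447·sin37.9° = 274.6 kN/m
Resisting force R = c·L + N'·tanφ = 43·13.7 + 352.7·tan24.9° = 589.1 + 163.7 = 752.8 kN/m
FS = R / T = 752.8 / 274.6 = 2.742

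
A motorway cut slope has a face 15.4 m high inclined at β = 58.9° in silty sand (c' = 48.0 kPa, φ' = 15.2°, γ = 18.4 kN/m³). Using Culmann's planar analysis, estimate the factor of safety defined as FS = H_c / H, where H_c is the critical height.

H_c = (4c'/γ) · sinβ cosφ' / [1 − cos(β − φ')]
    = (4·48.0/18.4) · sin58.9°·cos15.2° / [1 − cos43.7°]
    = 10.435 · 0.8263 / 0.2770 = 31.12 m
FS = H_c / H = 31.12 / 15.4 = 2.021

FS = 2.02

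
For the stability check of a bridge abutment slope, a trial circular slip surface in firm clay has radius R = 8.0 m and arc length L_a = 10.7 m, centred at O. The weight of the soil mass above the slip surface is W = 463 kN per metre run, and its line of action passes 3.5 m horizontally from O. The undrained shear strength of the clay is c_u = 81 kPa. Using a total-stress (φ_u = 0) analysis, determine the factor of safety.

FS = 4.28

Taking moments about the centre O, the resisting moment is provided by the undrained shear strength acting along the arc:
M_R = c_u·L_a·R = 81·10.70·8.0 = 6933.6 kN·m/m
M_D = W·d = 463·3.5 = 1620.5 kN·m/m
FS = M_R / M_D = 6933.6 / 1620.5 = 4.279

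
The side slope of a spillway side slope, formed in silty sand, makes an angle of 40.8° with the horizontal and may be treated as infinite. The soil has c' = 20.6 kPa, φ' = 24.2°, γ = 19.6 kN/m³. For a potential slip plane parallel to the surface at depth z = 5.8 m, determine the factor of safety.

For an infinite slope with a slip plane parallel to the surface (no pore pressure): FS = [c' + γz cos²β tanφ'] / [γz sinβ cosβ].
γz = 19.6·5.8 = 113.68 kN/m²
Numerator = 20.6 + 113.68·cos²40.8°·tan24.2° = 20.6 + 113.68·0.5730·0.4494 = 49.877 kPa
Denominator = 113.68·sin40.8°·cos40.8° = 113.68·0.6534·0.7570 = 56.230 kPa
FS = 49.877 / 56.230 = 0.887

FS = 0.89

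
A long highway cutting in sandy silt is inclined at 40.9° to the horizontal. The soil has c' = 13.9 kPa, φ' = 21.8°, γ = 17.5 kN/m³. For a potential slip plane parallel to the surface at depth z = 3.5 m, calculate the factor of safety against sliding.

For an infinite slope with a slip plane parallel to the surface (no pore pressure): FS = [c' + γz cos²β tanφ'] / [γz sinβ cosβ].
γz = 17.5·3.5 = 61.25 kN/m²
Numerator = 13.9 + 61.25·cos²40.9°·tan21.8° = 13.9 + 61.25·0.5713·0.4000 = 27.896 kPa
Denominator = 61.25·sin40.9°·cos40.9° = 61.25·0.6547·0.7559 = 30.312 kPa
FS = 27.896 / 30.312 = 0.920

FS = 0.92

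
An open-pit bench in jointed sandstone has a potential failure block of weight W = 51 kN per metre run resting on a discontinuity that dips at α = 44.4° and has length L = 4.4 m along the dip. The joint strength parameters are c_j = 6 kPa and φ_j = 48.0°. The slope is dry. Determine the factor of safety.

Resolving the block weight along and normal to the plane and applying the Mohr–Coulomb strength on the joint:
N' = W cosα = 51·cos44.4° = 36.4 kN/m
Driving force T = W sinα = 51·sin44.4° = 35.7 kN/m
Resisting force R = c_j·L + N'·tanφ_j = 6·4.4 + 36.4·tan48.0° = 26.4 + 40.5 = 66.9 kN/m
FS = R / T = 66.9 / 35.7 = 1.874

FS = 1.87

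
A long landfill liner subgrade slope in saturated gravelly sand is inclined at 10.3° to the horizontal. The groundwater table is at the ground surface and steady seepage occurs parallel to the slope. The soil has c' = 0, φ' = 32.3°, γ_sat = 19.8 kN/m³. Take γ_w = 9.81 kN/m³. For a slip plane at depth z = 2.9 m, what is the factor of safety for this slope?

With seepage parallel to the slope and the water table at the surface, the effective normal stress on the slip plane uses the buoyant unit weight γ' = γ_sat − γ_w while the driving shear stress uses γ_sat:
FS = [c' + γ' z cos²β tanφ'] / [γ_sat z sinβ cosβ]
(For c' = 0 this reduces to FS = (γ'/γ_sat)·tanφ'/tanβ.)
γ' = 19.8 − 9.81 = 9.99 kN/m³
Numerator = 0.0 + 9.99·2.9·cos²10.3°·tan32.3° = 0.0 + 9.99·2.9·0.9680·0.6322 = 17.729 kPa
Denominator = 19.8·2.9·sin10.3°·cos10.3° = 19.8·2.9·0.1788·0.9839 = 10.101 kPa
FS = 17.729 / 10.101 = 1.755

FS = 1.76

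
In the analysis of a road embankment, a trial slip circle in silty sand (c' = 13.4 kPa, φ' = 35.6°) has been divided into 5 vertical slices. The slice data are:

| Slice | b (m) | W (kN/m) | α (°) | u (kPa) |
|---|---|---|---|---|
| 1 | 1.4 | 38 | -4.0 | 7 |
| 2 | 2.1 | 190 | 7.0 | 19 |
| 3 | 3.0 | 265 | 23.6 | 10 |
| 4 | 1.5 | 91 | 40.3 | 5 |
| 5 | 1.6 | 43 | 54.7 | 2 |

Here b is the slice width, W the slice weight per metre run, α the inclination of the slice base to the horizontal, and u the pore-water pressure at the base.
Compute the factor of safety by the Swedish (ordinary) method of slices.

FS = 2.21

Ordinary method of slices: FS = Σ[c'·Δl_i + (W_i cosα_i − u_i·Δl_i)·tanφ'] / Σ W_i sinα_i, with Δl_i = b_i / cosα_i.
Slice 1: Δl = 1.4/cos(-4.0°) = 1.403 m; N'_1 = 38·cos(-4.0°) − 7·1.403 = 28.1; c'Δl = 18.81; W sinα = -2.7
Slice 2: Δl = 2.1/cos7.0° = 2.116 m; N'_2 = 190·cos7.0° − 19·2.116 = 148.4; c'Δl = 28.35; W sinα = 23.2
Slice 3: Δl = 3.0/cos23.6° = 3.274 m; N'_3 = 265·cos23.6° − 10·3.274 = 210.1; c'Δl = 43.87; W sinα = 106.1
Slice 4: Δl = 1.5/cos40.3° = 1.967 m; N'_4 = 91·cos40.3° − 5·1.967 = 59.6; c'Δl = 26.35; W sinα = 58.9
Slice 5: Δl = 1.6/cos54.7° = 2.769 m; N'_5 = 43·cos54.7° − 2·2.769 = 19.3; c'Δl = 37.10; W sinα = 35.1
Σc'Δl = 154.5 kN/m; ΣN' = 465.4 kN/m; ΣW sinα = 220.5 kN/m
Resisting = 154.5 + 465.4·tan35.6° = 154.5 + 333.2 = 487.7 kN/m
FS = 487.7 / 220.5 = 2.211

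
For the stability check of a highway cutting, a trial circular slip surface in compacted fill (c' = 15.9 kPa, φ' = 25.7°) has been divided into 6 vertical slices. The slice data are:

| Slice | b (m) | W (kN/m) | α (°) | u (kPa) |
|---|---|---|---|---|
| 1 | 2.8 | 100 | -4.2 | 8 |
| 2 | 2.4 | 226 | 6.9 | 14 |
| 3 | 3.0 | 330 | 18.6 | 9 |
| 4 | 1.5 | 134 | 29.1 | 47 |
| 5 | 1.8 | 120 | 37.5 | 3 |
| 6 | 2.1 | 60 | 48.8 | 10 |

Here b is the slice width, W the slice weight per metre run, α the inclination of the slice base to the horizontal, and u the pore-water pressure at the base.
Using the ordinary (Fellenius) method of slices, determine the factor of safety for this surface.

FS = 1.87

Ordinary method of slices: FS = Σ[c'·Δl_i + (W_i cosα_i − u_i·Δl_i)·tanφ'] / Σ W_i sinα_i, with Δl_i = b_i / cosα_i.
Slice 1: Δl = 2.8/cos(-4.2°) = 2.808 m; N'_1 = 100·cos(-4.2°) − 8·2.808 = 77.3; c'Δl = 44.64; W sinα = -7.3
Slice 2: Δl = 2.4/cos6.9° = 2.418 m; N'_2 = 226·cos6.9° − 14·2.418 = 190.5; c'Δl = 38.44; W sinα = 27.2
Slice 3: Δl = 3.0/cos18.6° = 3.165 m; N'_3 = 330·cos18.6° − 9·3.165 = 284.3; c'Δl = 50.33; W sinα = 105.3
Slice 4: Δl = 1.5/cos29.1° = 1.717 m; N'_4 = 134·cos29.1° − 47·1.717 = 36.4; c'Δl = 27.30; W sinα = 65.2
Slice 5: Δl = 1.8/cos37.5° = 2.269 m; N'_5 = 120·cos37.5° − 3·2.269 = 88.4; c'Δl = 36.07; W sinα = 73.1
Slice 6: Δl = 2.1/cos48.8° = 3.188 m; N'_6 = 60·cos48.8° − 10·3.188 = 7.6; c'Δl = 50.69; W sinα = 45.1
Σc'Δl = 247.5 kN/m; ΣN' = 684.5 kN/m; ΣW sinα = 308.4 kN/m
Resisting = 247.5 + 684.5·tan25.7° = 247.5 + 329.4 = 576.9 kN/m
FS = 576.9 / 308.4 = 1.870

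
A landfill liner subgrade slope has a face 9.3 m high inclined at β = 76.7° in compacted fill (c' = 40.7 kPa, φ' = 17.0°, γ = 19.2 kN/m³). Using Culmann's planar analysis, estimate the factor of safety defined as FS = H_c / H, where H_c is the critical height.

H_c = (4c'/γ) · sinβ cosφ' / [1 − cos(β − φ')]
    = (4·40.7/19.2) · sin76.7°·cos17.0° / [1 − cos59.7°]
    = 8.479 · 0.9307 / 0.4955 = 15.93 m
FS = H_c / H = 15.93 / 9.3 = 1.713

FS = 1.71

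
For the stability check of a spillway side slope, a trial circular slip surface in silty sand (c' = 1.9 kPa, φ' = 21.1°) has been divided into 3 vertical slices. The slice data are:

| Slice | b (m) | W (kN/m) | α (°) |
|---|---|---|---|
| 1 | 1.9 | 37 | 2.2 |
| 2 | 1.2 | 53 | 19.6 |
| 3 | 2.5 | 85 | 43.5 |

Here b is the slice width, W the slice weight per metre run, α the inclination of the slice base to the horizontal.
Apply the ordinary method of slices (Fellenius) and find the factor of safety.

Ordinary method of slices: FS = Σ[c'·Δl_i + (W_i cosα_i)·tanφ'] / Σ W_i sinα_i, with Δl_i = b_i / cosα_i.
Slice 1: Δl = 1.9/cos2.2° = 1.901 m; N'_1 = 37·cos2.2° = 37.0; c'Δl = 3.61; W sinα = 1.4
Slice 2: Δl = 1.2/cos19.6° = 1.274 m; N'_2 = 53·cos19.6° = 49.9; c'Δl = 2.42; W sinα = 17.8
Slice 3: Δl = 2.5/cos43.5° = 3.446 m; N'_3 = 85·cos43.5° = 61.7; c'Δl = 6.55; W sinα = 58.5
Σc'Δl = 12.6 kN/m; ΣN' = 148.6 kN/m; ΣW sinα = 77.7 kN/m
Resisting = 12.6 + 148.6·tan21.1° = 12.6 + 57.3 = 69.9 kN/m
FS = 69.9 / 77.7 = 0.900

FS = 0.90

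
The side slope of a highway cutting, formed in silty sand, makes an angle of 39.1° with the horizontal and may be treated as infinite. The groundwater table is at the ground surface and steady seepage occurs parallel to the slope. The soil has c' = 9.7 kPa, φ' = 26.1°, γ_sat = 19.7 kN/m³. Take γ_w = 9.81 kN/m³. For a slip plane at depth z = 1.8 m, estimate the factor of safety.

FS = 0.86

With seepage parallel to the slope and the water table at the surface, the effective normal stress on the slip plane uses the buoyant unit weight γ' = γ_sat − γ_w while the driving shear stress uses γ_sat:
FS = [c' + γ' z cos²β tanφ'] / [γ_sat z sinβ cosβ]
γ' = 19.7 − 9.81 = 9.89 kN/m³
Numerator = 9.7 + 9.89·1.8·cos²39.1°·tan26.1° = 9.7 + 9.89·1.8·0.6022·0.4899 = 14.952 kPa
Denominator = 19.7·1.8·sin39.1°·cos39.1° = 19.7·1.8·0.6307·0.7760 = 17.355 kPa
FS = 14.952 / 17.355 = 0.862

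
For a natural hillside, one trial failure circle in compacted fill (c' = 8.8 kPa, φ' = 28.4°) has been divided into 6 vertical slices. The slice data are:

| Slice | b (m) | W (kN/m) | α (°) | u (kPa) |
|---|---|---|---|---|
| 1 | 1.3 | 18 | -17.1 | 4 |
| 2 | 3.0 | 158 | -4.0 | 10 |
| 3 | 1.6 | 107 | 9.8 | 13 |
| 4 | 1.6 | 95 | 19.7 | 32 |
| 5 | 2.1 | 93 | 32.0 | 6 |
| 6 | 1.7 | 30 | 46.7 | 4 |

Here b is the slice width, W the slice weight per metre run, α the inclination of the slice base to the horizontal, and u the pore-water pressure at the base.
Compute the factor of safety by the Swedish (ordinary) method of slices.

FS = 2.78

Ordinary method of slices: FS = Σ[c'·Δl_i + (W_i cosα_i − u_i·Δl_i)·tanφ'] / Σ W_i sinα_i, with Δl_i = b_i / cosα_i.
Slice 1: Δl = 1.3/cos(-17.1°) = 1.360 m; N'_1 = 18·cos(-17.1°) − 4·1.360 = 11.8; c'Δl = 11.97; W sinα = -5.3
Slice 2: Δl = 3.0/cos(-4.0°) = 3.007 m; N'_2 = 158·cos(-4.0°) − 10·3.007 = 127.5; c'Δl = 26.46; W sinα = -11.0
Slice 3: Δl = 1.6/cos9.8° = 1.624 m; N'_3 = 107·cos9.8° − 13·1.624 = 84.3; c'Δl = 14.29; W sinα = 18.2
Slice 4: Δl = 1.6/cos19.7° = 1.699 m; N'_4 = 95·cos19.7° − 32·1.699 = 35.1; c'Δl = 14.96; W sinα = 32.0
Slice 5: Δl = 2.1/cos32.0° = 2.476 m; N'_5 = 93·cos32.0° − 6·2.476 = 64.0; c'Δl = 21.79; W sinα = 49.3
Slice 6: Δl = 1.7/cos46.7° = 2.479 m; N'_6 = 30·cos46.7° − 4·2.479 = 10.7; c'Δl = 21.81; W sinα = 21.8
Σc'Δl = 111.3 kN/m; ΣN' = 333.4 kN/m; ΣW sinα = 105.0 kN/m
Resisting = 111.3 + 333.4·tan28.4° = 111.3 + 180.2 = 291.5 kN/m
FS = 291.5 / 105.0 = 2.775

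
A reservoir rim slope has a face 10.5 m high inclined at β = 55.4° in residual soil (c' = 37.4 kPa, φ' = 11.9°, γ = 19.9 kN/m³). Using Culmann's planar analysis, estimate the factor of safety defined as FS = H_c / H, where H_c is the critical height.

FS = 2.10

H_c = (4c'/γ) · sinβ cosφ' / [1 − cos(β − φ')]
    = (4·37.4/19.9) · sin55.4°·cos11.9° / [1 − cos43.5°]
    = 7.518 · 0.8054 / 0.2746 = 22.05 m
FS = H_c / H = 22.05 / 10.5 = 2.100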